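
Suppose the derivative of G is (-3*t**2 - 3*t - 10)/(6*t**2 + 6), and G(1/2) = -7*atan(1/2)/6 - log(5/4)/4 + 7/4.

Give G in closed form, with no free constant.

G(t) = -t/2 - log(t**2 + 1)/4 - 7*atan(t)/6 + 2

Differentiate the proposed G(t) back; it has to land on the given G'(t).
A general antiderivative is -t/2 - log(t**2 + 1)/4 - 7*atan(t)/6 + C.
The condition gives C = -7*atan(1/2)/6 - log(5/4)/4 + 7/4 - (-7*atan(1/2)/6 - 1/4 - log(5/4)/4) = 2.
So G(t) = -t/2 - log(t**2 + 1)/4 - 7*atan(t)/6 + 2.
Check: d/dt[-t/2 - log(t**2 + 1)/4 - 7*atan(t)/6 + 2] = (-3*t**2 - 3*t - 10)/(6*t**2 + 6) = G'(t).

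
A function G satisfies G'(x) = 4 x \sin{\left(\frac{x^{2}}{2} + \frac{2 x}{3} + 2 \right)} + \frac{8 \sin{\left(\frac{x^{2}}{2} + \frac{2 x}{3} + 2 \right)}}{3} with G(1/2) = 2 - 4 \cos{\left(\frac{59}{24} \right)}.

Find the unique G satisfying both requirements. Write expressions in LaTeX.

G(x) = 2 - 4 \cos{\left(\frac{x^{2}}{2} + \frac{2 x}{3} + 2 \right)}

The substitution u = \frac{x^{2}}{2} + \frac{2 x}{3} + 2 works: G'(x) is exactly (dG/du)*(du/dx) for that inner function.
A general antiderivative is - 4 \cos{\left(\frac{x^{2}}{2} + \frac{2 x}{3} + 2 \right)} + C.
The condition gives C = 2 - 4 \cos{\left(\frac{59}{24} \right)} - (- 4 \cos{\left(\frac{59}{24} \right)}) = 2.
So G(x) = 2 - 4 \cos{\left(\frac{x^{2}}{2} + \frac{2 x}{3} + 2 \right)}.
Check: d/dx[2 - 4 \cos{\left(\frac{x^{2}}{2} + \frac{2 x}{3} + 2 \right)}] = 4 x \sin{\left(\frac{x^{2}}{2} + \frac{2 x}{3} + 2 \right)} + \frac{8 \sin{\left(\frac{x^{2}}{2} + \frac{2 x}{3} + 2 \right)}}{3} = G'(x).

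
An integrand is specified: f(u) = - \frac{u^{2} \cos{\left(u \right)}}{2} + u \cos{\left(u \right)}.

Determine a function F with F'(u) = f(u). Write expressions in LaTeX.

The integrand splits into summands that can be handled one at a time.
Check: d/du[- \frac{u^{2} \sin{\left(u \right)} - 2 u \sin{\left(u \right)} + 2 u \cos{\left(u \right)} - 2 \sin{\left(u \right)} - 2 \cos{\left(u \right)}}{2}] = - \frac{u^{2} \cos{\left(u \right)}}{2} + u \cos{\left(u \right)} = f(u).

An antiderivative is F(u) = - \frac{u^{2} \sin{\left(u \right)} - 2 u \sin{\left(u \right)} + 2 u \cos{\left(u \right)} - 2 \sin{\left(u \right)} - 2 \cos{\left(u \right)}}{2}.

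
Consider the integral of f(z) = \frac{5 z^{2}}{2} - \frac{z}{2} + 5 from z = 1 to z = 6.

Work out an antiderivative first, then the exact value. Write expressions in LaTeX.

The integrand splits into summands that can be handled one at a time.
F(z) = \frac{5 z^{3}}{6} - \frac{z^{2}}{4} + 5 z is an antiderivative of f.
Check: d/dz[\frac{5 z^{3}}{6} - \frac{z^{2}}{4} + 5 z] = \frac{5 z^{2}}{2} - \frac{z}{2} + 5 = f(z).
F(6) = 201; F(1) = \frac{67}{12}.
Integral = F(6) - F(1) = \frac{2345}{12}.

Antiderivative: F(z) = \frac{5 z^{3}}{6} - \frac{z^{2}}{4} + 5 z; value = \frac{2345}{12}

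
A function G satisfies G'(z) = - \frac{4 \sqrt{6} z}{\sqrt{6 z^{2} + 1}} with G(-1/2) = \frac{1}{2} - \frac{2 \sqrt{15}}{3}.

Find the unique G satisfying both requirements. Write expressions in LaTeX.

G(z) = - \frac{4 \sqrt{6} \sqrt{6 z^{2} + 1} - 3}{6}

G'(z) matches the chain-rule pattern g'(h)*h' with inner function h(z) = 4 z^{2} + \frac{2}{3}; substituting u = h(z) collapses the integral.
A general antiderivative is - 2 \sqrt{4 z^{2} + \frac{2}{3}} + C.
The condition gives C = \frac{1}{2} - \frac{2 \sqrt{15}}{3} - (- \frac{2 \sqrt{15}}{3}) = \frac{1}{2}.
So G(z) = - \frac{4 \sqrt{6} \sqrt{6 z^{2} + 1} - 3}{6}.
Check: d/dz[- \frac{4 \sqrt{6} \sqrt{6 z^{2} + 1} - 3}{6}] = - \frac{4 \sqrt{6} z}{\sqrt{6 z^{2} + 1}} = G'(z).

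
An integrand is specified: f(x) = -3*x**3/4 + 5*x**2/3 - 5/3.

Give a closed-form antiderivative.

An antiderivative is F(x) = -x*(27*x**3 - 80*x**2 + 240)/144.

The integrand splits into summands that can be handled one at a time.
Check: d/dx[-x*(27*x**3 - 80*x**2 + 240)/144] = -3*x**3/4 + 5*x**2/3 - 5/3 = f(x).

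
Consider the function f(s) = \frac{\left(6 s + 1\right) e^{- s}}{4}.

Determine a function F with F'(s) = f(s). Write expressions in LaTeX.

Recognize the product-rule pattern: f = u'v + uv' with u = - \frac{3 s}{2} - \frac{7}{4}, v = e^{- s}, so integration by parts undoes it.
Check: d/ds[\frac{\left(- 6 s - 7\right) e^{- s}}{4}] = \frac{\left(6 s + 1\right) e^{- s}}{4} = f(s).

An antiderivative is F(s) = \frac{\left(- 6 s - 7\right) e^{- s}}{4}.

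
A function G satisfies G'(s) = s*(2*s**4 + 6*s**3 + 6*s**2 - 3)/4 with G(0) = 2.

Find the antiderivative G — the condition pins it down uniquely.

For G(s) to be correct, d/ds[G] must agree with the stated G'(s) identically.
A general antiderivative is s**6/12 + 3*s**5/10 + 3*s**4/8 - 3*s**2/8 + C.
The condition gives C = 2 - (0) = 2.
So G(s) = (10*s**6 + 36*s**5 + 45*s**4 - 45*s**2 + 240)/120.
Check: d/ds[(10*s**6 + 36*s**5 + 45*s**4 - 45*s**2 + 240)/120] = s**5/2 + 3*s**4/2 + 3*s**3/2 - 3*s/4, which equals G'(s).

G(s) = (10*s**6 + 36*s**5 + 45*s**4 - 45*s**2 + 240)/120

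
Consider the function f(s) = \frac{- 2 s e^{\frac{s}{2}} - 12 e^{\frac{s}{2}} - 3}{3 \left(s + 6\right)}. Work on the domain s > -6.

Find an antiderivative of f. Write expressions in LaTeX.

An antiderivative is F(s) = - \frac{4 e^{\frac{s}{2}}}{3} - \log{\left(\frac{s}{2} + 3 \right)}.

A candidate is checked by its d/ds: the result must match f(s).
Check: d/ds[- \frac{4 e^{\frac{s}{2}}}{3} - \log{\left(\frac{s}{2} + 3 \right)}] = \frac{- 2 s e^{\frac{s}{2}} - 12 e^{\frac{s}{2}} - 3}{3 s + 18}, which equals f(s).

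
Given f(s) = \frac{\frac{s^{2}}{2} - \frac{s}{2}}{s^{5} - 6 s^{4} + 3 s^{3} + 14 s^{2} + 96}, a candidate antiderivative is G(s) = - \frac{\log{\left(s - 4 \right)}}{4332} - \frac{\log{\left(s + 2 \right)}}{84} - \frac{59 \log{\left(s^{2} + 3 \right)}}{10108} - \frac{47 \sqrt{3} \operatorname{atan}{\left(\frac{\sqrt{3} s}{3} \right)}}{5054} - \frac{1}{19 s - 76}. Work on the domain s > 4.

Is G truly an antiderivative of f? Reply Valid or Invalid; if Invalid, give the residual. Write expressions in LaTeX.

d/ds[G] = \frac{- s^{4} + 8 s^{3} + 2 s^{2} + 3 s - 48}{42 s^{5} - 252 s^{4} + 126 s^{3} + 588 s^{2} + 4032}
d/ds[G] - f(s) = - \frac{1}{42 s + 84} != 0.

Invalid: d/ds[G] - f = - \frac{1}{42 s + 84}, which is not 0.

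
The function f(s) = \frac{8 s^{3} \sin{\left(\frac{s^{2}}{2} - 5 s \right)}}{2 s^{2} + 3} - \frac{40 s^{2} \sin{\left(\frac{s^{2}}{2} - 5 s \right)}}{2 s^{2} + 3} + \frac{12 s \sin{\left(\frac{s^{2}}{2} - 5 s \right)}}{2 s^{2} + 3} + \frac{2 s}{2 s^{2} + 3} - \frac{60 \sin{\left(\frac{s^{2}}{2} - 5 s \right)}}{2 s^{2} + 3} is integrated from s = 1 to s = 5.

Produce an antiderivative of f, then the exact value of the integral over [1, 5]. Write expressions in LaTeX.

Antiderivative: F(s) = - \frac{- \log{\left(2 s^{2} + 3 \right)} + 8 \cos{\left(\frac{s^{2}}{2} - 5 s \right)}}{2}; value = - 4 \cos{\left(\frac{25}{2} \right)} + 4 \cos{\left(\frac{9}{2} \right)} - \frac{\log{\left(5 \right)}}{2} + \frac{\log{\left(53 \right)}}{2}

Integrate term by term and add the pieces.
F(s) = - \frac{- \log{\left(2 s^{2} + 3 \right)} + 8 \cos{\left(\frac{s^{2}}{2} - 5 s \right)}}{2} is an antiderivative of f.
Check: d/ds[- \frac{- \log{\left(2 s^{2} + 3 \right)} + 8 \cos{\left(\frac{s^{2}}{2} - 5 s \right)}}{2}] = \frac{8 s^{3} \sin{\left(\frac{s^{2}}{2} - 5 s \right)} - 40 s^{2} \sin{\left(\frac{s^{2}}{2} - 5 s \right)} + 12 s \sin{\left(\frac{s^{2}}{2} - 5 s \right)} + 2 s - 60 \sin{\left(\frac{s^{2}}{2} - 5 s \right)}}{2 s^{2} + 3}, which equals f(s).
F(5) = - 4 \cos{\left(\frac{25}{2} \right)} + \frac{\log{\left(53 \right)}}{2}; F(1) = \frac{\log{\left(5 \right)}}{2} - 4 \cos{\left(\frac{9}{2} \right)}.
Integral = F(5) - F(1) = - 4 \cos{\left(\frac{25}{2} \right)} + 4 \cos{\left(\frac{9}{2} \right)} - \frac{\log{\left(5 \right)}}{2} + \frac{\log{\left(53 \right)}}{2}.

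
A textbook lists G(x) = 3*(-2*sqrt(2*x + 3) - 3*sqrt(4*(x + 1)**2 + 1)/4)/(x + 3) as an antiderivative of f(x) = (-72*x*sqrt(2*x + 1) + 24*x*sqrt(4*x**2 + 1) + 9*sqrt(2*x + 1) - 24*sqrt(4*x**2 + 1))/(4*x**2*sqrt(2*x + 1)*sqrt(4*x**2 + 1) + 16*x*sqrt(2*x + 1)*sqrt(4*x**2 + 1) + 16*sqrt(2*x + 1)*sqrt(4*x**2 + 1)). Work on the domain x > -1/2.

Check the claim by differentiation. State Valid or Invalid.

d/dx[G] = (-72*x*sqrt(2*x + 3) + 24*x*sqrt(4*x**2 + 8*x + 5) - 63*sqrt(2*x + 3))/(4*x**2*sqrt(2*x + 3)*sqrt(4*x**2 + 8*x + 5) + 24*x*sqrt(2*x + 3)*sqrt(4*x**2 + 8*x + 5) + 36*sqrt(2*x + 3)*sqrt(4*x**2 + 8*x + 5))
d/dx[G] - f(x) = (-72*x**3*sqrt(2*x + 1)*sqrt(2*x + 3)*sqrt(4*x**2 + 1) + 72*x**3*sqrt(2*x + 1)*sqrt(2*x + 3)*sqrt(4*x**2 + 8*x + 5) + 24*x**3*sqrt(2*x + 1)*sqrt(4*x**2 + 1)*sqrt(4*x**2 + 8*x + 5) - 24*x**3*sqrt(2*x + 3)*sqrt(4*x**2 + 1)*sqrt(4*x**2 + 8*x + 5) - 351*x**2*sqrt(2*x + 1)*sqrt(2*x + 3)*sqrt(4*x**2 + 1) + 423*x**2*sqrt(2*x + 1)*sqrt(2*x + 3)*sqrt(4*x**2 + 8*x + 5) + 96*x**2*sqrt(2*x + 1)*sqrt(4*x**2 + 1)*sqrt(4*x**2 + 8*x + 5) - 120*x**2*sqrt(2*x + 3)*sqrt(4*x**2 + 1)*sqrt(4*x**2 + 8*x + 5) - 540*x*sqrt(2*x + 1)*sqrt(2*x + 3)*sqrt(4*x**2 + 1) + 594*x*sqrt(2*x + 1)*sqrt(2*x + 3)*sqrt(4*x**2 + 8*x + 5) + 96*x*sqrt(2*x + 1)*sqrt(4*x**2 + 1)*sqrt(4*x**2 + 8*x + 5) - 72*x*sqrt(2*x + 3)*sqrt(4*x**2 + 1)*sqrt(4*x**2 + 8*x + 5) - 252*sqrt(2*x + 1)*sqrt(2*x + 3)*sqrt(4*x**2 + 1) - 81*sqrt(2*x + 1)*sqrt(2*x + 3)*sqrt(4*x**2 + 8*x + 5) + 216*sqrt(2*x + 3)*sqrt(4*x**2 + 1)*sqrt(4*x**2 + 8*x + 5))/(4*x**4*sqrt(2*x + 1)*sqrt(2*x + 3)*sqrt(4*x**2 + 1)*sqrt(4*x**2 + 8*x + 5) + 40*x**3*sqrt(2*x + 1)*sqrt(2*x + 3)*sqrt(4*x**2 + 1)*sqrt(4*x**2 + 8*x + 5) + 148*x**2*sqrt(2*x + 1)*sqrt(2*x + 3)*sqrt(4*x**2 + 1)*sqrt(4*x**2 + 8*x + 5) + 240*x*sqrt(2*x + 1)*sqrt(2*x + 3)*sqrt(4*x**2 + 1)*sqrt(4*x**2 + 8*x + 5) + 144*sqrt(2*x + 1)*sqrt(2*x + 3)*sqrt(4*x**2 + 1)*sqrt(4*x**2 + 8*x + 5)) != 0.

Invalid: d/dx[G] - f = (-72*x**3*sqrt(2*x + 1)*sqrt(2*x + 3)*sqrt(4*x**2 + 1) + 72*x**3*sqrt(2*x + 1)*sqrt(2*x + 3)*sqrt(4*x**2 + 8*x + 5) + 24*x**3*sqrt(2*x + 1)*sqrt(4*x**2 + 1)*sqrt(4*x**2 + 8*x + 5) - 24*x**3*sqrt(2*x + 3)*sqrt(4*x**2 + 1)*sqrt(4*x**2 + 8*x + 5) - 351*x**2*sqrt(2*x + 1)*sqrt(2*x + 3)*sqrt(4*x**2 + 1) + 423*x**2*sqrt(2*x + 1)*sqrt(2*x + 3)*sqrt(4*x**2 + 8*x + 5) + 96*x**2*sqrt(2*x + 1)*sqrt(4*x**2 + 1)*sqrt(4*x**2 + 8*x + 5) - 120*x**2*sqrt(2*x + 3)*sqrt(4*x**2 + 1)*sqrt(4*x**2 + 8*x + 5) - 540*x*sqrt(2*x + 1)*sqrt(2*x + 3)*sqrt(4*x**2 + 1) + 594*x*sqrt(2*x + 1)*sqrt(2*x + 3)*sqrt(4*x**2 + 8*x + 5) + 96*x*sqrt(2*x + 1)*sqrt(4*x**2 + 1)*sqrt(4*x**2 + 8*x + 5) - 72*x*sqrt(2*x + 3)*sqrt(4*x**2 + 1)*sqrt(4*x**2 + 8*x + 5) - 252*sqrt(2*x + 1)*sqrt(2*x + 3)*sqrt(4*x**2 + 1) - 81*sqrt(2*x + 1)*sqrt(2*x + 3)*sqrt(4*x**2 + 8*x + 5) + 216*sqrt(2*x + 3)*sqrt(4*x**2 + 1)*sqrt(4*x**2 + 8*x + 5))/(4*x**4*sqrt(2*x + 1)*sqrt(2*x + 3)*sqrt(4*x**2 + 1)*sqrt(4*x**2 + 8*x + 5) + 40*x**3*sqrt(2*x + 1)*sqrt(2*x + 3)*sqrt(4*x**2 + 1)*sqrt(4*x**2 + 8*x + 5) + 148*x**2*sqrt(2*x + 1)*sqrt(2*x + 3)*sqrt(4*x**2 + 1)*sqrt(4*x**2 + 8*x + 5) + 240*x*sqrt(2*x + 1)*sqrt(2*x + 3)*sqrt(4*x**2 + 1)*sqrt(4*x**2 + 8*x + 5) + 144*sqrt(2*x + 1)*sqrt(2*x + 3)*sqrt(4*x**2 + 1)*sqrt(4*x**2 + 8*x + 5)), which is not 0.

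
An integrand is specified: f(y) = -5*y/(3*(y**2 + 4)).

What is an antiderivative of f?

An antiderivative is F(y) = -5*log(y**2 + 4)/6.

The substitution u = y**2 + 4 works: f is exactly (dF/du)*(du/dy) for that inner function.
Check: d/dy[-5*log(y**2 + 4)/6] = -5*y/(3*y**2 + 12), which equals f(y).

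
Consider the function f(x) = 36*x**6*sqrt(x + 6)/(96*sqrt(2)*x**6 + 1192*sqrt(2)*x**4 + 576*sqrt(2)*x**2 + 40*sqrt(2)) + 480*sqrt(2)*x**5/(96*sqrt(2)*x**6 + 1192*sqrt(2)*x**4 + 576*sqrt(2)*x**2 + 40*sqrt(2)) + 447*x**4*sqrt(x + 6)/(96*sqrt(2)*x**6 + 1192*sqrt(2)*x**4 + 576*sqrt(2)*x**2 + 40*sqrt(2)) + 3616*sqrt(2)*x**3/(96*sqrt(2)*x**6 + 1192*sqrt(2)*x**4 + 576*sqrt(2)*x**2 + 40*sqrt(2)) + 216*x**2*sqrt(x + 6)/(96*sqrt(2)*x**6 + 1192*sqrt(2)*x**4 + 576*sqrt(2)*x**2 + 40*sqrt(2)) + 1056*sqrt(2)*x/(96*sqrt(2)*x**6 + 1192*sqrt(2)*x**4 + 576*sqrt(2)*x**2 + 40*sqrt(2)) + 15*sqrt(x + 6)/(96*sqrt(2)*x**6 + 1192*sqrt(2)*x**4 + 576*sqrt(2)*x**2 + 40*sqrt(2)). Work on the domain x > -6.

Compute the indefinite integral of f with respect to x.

F(x) = x*sqrt(x/2 + 3)/4 + 3*sqrt(x/2 + 3)/2 + log(4*x**2 + 5/3)/2 + log(x**4/3 + 4*x**2 + 1/3) + C

The integrand splits into summands that can be handled one at a time.
Check: d/dx[x*sqrt(x/2 + 3)/4 + 3*sqrt(x/2 + 3)/2 + log(4*x**2 + 5/3)/2 + log(x**4/3 + 4*x**2 + 1/3)] = (36*x**7 + 216*x**6 + 480*sqrt(2)*x**5*sqrt(x + 6) + 447*x**5 + 2682*x**4 + 3616*sqrt(2)*x**3*sqrt(x + 6) + 216*x**3 + 1296*x**2 + 1056*sqrt(2)*x*sqrt(x + 6) + 15*x + 90)/(96*sqrt(2)*x**6*sqrt(x + 6) + 1192*sqrt(2)*x**4*sqrt(x + 6) + 576*sqrt(2)*x**2*sqrt(x + 6) + 40*sqrt(2)*sqrt(x + 6)), which equals f(x).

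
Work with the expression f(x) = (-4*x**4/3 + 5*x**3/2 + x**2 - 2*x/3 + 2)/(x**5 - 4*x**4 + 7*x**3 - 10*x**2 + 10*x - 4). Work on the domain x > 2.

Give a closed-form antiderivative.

Factor the denominator (6*(x - 2)*(x - 1)**2*(x**2 + 2)) and decompose: f = -(3*x + 11)/(9*(x**2 + 2)) - 14/(9*(x - 1)) - 7/(6*(x - 1)**2) + 5/(9*(x - 2)); each piece integrates to a log, atan, or power term.
Check: d/dx[(10*(x - 1)*log(x - 2) - 28*(x - 1)*log(x - 1) - 3*(x - 1)*log(x**2 + 2) - 11*sqrt(2)*(x - 1)*atan(sqrt(2)*x/2) + 21)/(18*(x - 1))] = (-8*x**4 + 15*x**3 + 6*x**2 - 4*x + 12)/(6*x**5 - 24*x**4 + 42*x**3 - 60*x**2 + 60*x - 24), which equals f(x).

An antiderivative is F(x) = (10*(x - 1)*log(x - 2) - 28*(x - 1)*log(x - 1) - 3*(x - 1)*log(x**2 + 2) - 11*sqrt(2)*(x - 1)*atan(sqrt(2)*x/2) + 21)/(18*(x - 1)).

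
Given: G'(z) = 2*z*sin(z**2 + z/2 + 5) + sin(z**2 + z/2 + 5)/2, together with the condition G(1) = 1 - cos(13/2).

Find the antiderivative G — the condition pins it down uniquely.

The substitution u = z**2 + z/2 + 5 works: G'(z) is exactly (dG/du)*(du/dz) for that inner function.
A general antiderivative is -cos(z**2 + z/2 + 5) + C.
The condition gives C = 1 - cos(13/2) - (-cos(13/2)) = 1.
So G(z) = 1 - cos(z**2 + z/2 + 5).
Check: d/dz[1 - cos(z**2 + z/2 + 5)] = 2*z*sin(z**2 + z/2 + 5) + sin(z**2 + z/2 + 5)/2 = G'(z).

G(z) = 1 - cos(z**2 + z/2 + 5)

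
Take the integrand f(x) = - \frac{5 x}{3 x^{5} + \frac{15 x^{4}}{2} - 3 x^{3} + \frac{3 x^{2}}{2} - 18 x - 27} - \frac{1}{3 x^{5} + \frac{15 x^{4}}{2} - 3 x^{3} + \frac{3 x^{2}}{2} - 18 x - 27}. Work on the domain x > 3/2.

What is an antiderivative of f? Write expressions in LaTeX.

An antiderivative is F(x) = - \frac{8 \log{\left(x - \frac{3}{2} \right)}}{135} - \frac{4 \log{\left(x + 1 \right)}}{45} + \frac{14 \log{\left(x + 3 \right)}}{297} + \frac{5 \log{\left(x^{2} + 2 \right)}}{99} + \frac{7 \sqrt{2} \operatorname{atan}{\left(\frac{\sqrt{2} x}{2} \right)}}{99}.

Factor the denominator (3 \left(x + 1\right) \left(x + 3\right) \left(2 x - 3\right) \left(x^{2} + 2\right)) and decompose: f = \frac{2 \left(5 x + 7\right)}{99 \left(x^{2} + 2\right)} - \frac{16}{135 \left(2 x - 3\right)} + \frac{14}{297 \left(x + 3\right)} - \frac{4}{45 \left(x + 1\right)}; each piece integrates to a log, atan, or power term.
Check: d/dx[- \frac{8 \log{\left(x - \frac{3}{2} \right)}}{135} - \frac{4 \log{\left(x + 1 \right)}}{45} + \frac{14 \log{\left(x + 3 \right)}}{297} + \frac{5 \log{\left(x^{2} + 2 \right)}}{99} + \frac{7 \sqrt{2} \operatorname{atan}{\left(\frac{\sqrt{2} x}{2} \right)}}{99}] = \frac{- 10 x - 2}{6 x^{5} + 15 x^{4} - 6 x^{3} + 3 x^{2} - 36 x - 54}, which equals f(x).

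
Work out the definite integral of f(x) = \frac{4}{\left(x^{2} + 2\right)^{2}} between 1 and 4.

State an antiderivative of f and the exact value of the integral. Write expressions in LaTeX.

Antiderivative: F(x) = \frac{\sqrt{2} x^{2} \operatorname{atan}{\left(\frac{\sqrt{2} x}{2} \right)} + 2 x + 2 \sqrt{2} \operatorname{atan}{\left(\frac{\sqrt{2} x}{2} \right)}}{2 \left(x^{2} + 2\right)}; value = - \frac{\sqrt{2} \operatorname{atan}{\left(\frac{\sqrt{2}}{2} \right)}}{2} - \frac{1}{9} + \frac{\sqrt{2} \operatorname{atan}{\left(2 \sqrt{2} \right)}}{2}

Whatever form F(x) takes, F'(x) = f(x) is non-negotiable.
F(x) = \frac{\sqrt{2} x^{2} \operatorname{atan}{\left(\frac{\sqrt{2} x}{2} \right)} + 2 x + 2 \sqrt{2} \operatorname{atan}{\left(\frac{\sqrt{2} x}{2} \right)}}{2 \left(x^{2} + 2\right)} is an antiderivative of f.
Check: d/dx[\frac{\sqrt{2} x^{2} \operatorname{atan}{\left(\frac{\sqrt{2} x}{2} \right)} + 2 x + 2 \sqrt{2} \operatorname{atan}{\left(\frac{\sqrt{2} x}{2} \right)}}{2 \left(x^{2} + 2\right)}] = \frac{4}{x^{4} + 4 x^{2} + 4}, which equals f(x).
F(4) = \frac{2}{9} + \frac{\sqrt{2} \operatorname{atan}{\left(2 \sqrt{2} \right)}}{2}; F(1) = \frac{1}{3} + \frac{\sqrt{2} \operatorname{atan}{\left(\frac{\sqrt{2}}{2} \right)}}{2}.
Integral = F(4) - F(1) = - \frac{\sqrt{2} \operatorname{atan}{\left(\frac{\sqrt{2}}{2} \right)}}{2} - \frac{1}{9} + \frac{\sqrt{2} \operatorname{atan}{\left(2 \sqrt{2} \right)}}{2}.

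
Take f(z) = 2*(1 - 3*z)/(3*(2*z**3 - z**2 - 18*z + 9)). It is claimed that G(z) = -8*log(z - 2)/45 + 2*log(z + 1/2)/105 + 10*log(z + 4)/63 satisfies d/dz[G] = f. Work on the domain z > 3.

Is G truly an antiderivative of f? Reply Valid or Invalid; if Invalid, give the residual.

d/dz[G] = (-6*z - 4)/(6*z**3 + 15*z**2 - 42*z - 24)
d/dz[G] - f(z) = (24*z**3 + 18*z**2 - 2*z - 20)/(12*z**6 + 24*z**5 - 207*z**4 - 222*z**3 + 915*z**2 + 54*z - 216) != 0.

Invalid: d/dz[G] - f = (24*z**3 + 18*z**2 - 2*z - 20)/(12*z**6 + 24*z**5 - 207*z**4 - 222*z**3 + 915*z**2 + 54*z - 216), which is not 0.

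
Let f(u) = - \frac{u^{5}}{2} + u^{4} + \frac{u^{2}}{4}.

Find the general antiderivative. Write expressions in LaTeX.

F(u) = - \frac{u^{6}}{12} + \frac{u^{5}}{5} + \frac{u^{3}}{12} + C

Integrate term by term and add the pieces.
Check: d/du[- \frac{u^{6}}{12} + \frac{u^{5}}{5} + \frac{u^{3}}{12}] = - \frac{u^{5}}{2} + u^{4} + \frac{u^{2}}{4} = f(u).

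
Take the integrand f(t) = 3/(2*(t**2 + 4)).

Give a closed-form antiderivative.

Recover f(t) by differentiating a candidate F(t); any mismatch rules it out.
Check: d/dt[3*atan(t/2)/4] = 3/(2*t**2 + 8), which equals f(t).

An antiderivative is F(t) = 3*atan(t/2)/4.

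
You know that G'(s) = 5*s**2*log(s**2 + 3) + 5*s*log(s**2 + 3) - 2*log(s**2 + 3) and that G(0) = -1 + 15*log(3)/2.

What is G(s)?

Integrate term by term and add the pieces.
A general antiderivative is -10*s**3/9 - 5*s**2/2 + 14*s + (5*s**3/3 + 5*s**2/2 - 2*s)*log(s**2 + 3) + 15*log(s**2 + 3)/2 - 14*sqrt(3)*atan(sqrt(3)*s/3) + C.
The condition gives C = -1 + 15*log(3)/2 - (15*log(3)/2) = -1.
So G(s) = 5*s**3*log(s**2 + 3)/3 - 10*s**3/9 + 5*s**2*log(s**2 + 3)/2 - 5*s**2/2 - 2*s*log(s**2 + 3) + 14*s + 15*log(s**2 + 3)/2 - 14*sqrt(3)*atan(sqrt(3)*s/3) - 1.
Check: d/ds[5*s**3*log(s**2 + 3)/3 - 10*s**3/9 + 5*s**2*log(s**2 + 3)/2 - 5*s**2/2 - 2*s*log(s**2 + 3) + 14*s + 15*log(s**2 + 3)/2 - 14*sqrt(3)*atan(sqrt(3)*s/3) - 1] = 5*s**2*log(s**2 + 3) + 5*s*log(s**2 + 3) - 2*log(s**2 + 3) = G'(s).

G(s) = 5*s**3*log(s**2 + 3)/3 - 10*s**3/9 + 5*s**2*log(s**2 + 3)/2 - 5*s**2/2 - 2*s*log(s**2 + 3) + 14*s + 15*log(s**2 + 3)/2 - 14*sqrt(3)*atan(sqrt(3)*s/3) - 1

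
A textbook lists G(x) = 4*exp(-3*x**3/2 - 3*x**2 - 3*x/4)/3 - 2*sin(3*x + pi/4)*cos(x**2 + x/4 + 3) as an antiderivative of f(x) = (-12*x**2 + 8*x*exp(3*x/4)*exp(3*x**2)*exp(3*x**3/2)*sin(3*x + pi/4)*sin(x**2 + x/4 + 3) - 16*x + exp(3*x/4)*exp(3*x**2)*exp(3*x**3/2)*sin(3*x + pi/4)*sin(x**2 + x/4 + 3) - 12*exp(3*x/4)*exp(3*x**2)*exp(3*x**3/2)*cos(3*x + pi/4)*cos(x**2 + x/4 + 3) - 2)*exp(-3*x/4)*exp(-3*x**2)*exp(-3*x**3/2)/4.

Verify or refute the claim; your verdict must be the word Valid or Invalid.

Invalid: d/dx[G] - f = (-12*x**2*exp(3*x/4)*exp(3*x**3/2) - 16*x*exp(3*x/4)*exp(3*x**3/2) + 8*x*exp(3*x/2)*exp(3*x**2)*exp(3*x**3)*sin(3*x + pi/4)*sin(x**2 + x/4 + 3) - 2*exp(3*x/4)*exp(3*x**3/2) + exp(3*x/2)*exp(3*x**2)*exp(3*x**3)*sin(3*x + pi/4)*sin(x**2 + x/4 + 3) - 12*exp(3*x/2)*exp(3*x**2)*exp(3*x**3)*cos(3*x + pi/4)*cos(x**2 + x/4 + 3))*exp(-3*x/2)*exp(-3*x**2)*exp(-3*x**3)/4, which is not 0.

d/dx[G] = (-12*x**2 + 8*x*exp(3*x/4)*exp(3*x**2)*exp(3*x**3/2)*sin(3*x + pi/4)*sin(x**2 + x/4 + 3) - 16*x + exp(3*x/4)*exp(3*x**2)*exp(3*x**3/2)*sin(3*x + pi/4)*sin(x**2 + x/4 + 3) - 12*exp(3*x/4)*exp(3*x**2)*exp(3*x**3/2)*cos(3*x + pi/4)*cos(x**2 + x/4 + 3) - 2)*exp(-3*x/4)*exp(-3*x**2)*exp(-3*x**3/2)/2
d/dx[G] - f(x) = (-12*x**2*exp(3*x/4)*exp(3*x**3/2) - 16*x*exp(3*x/4)*exp(3*x**3/2) + 8*x*exp(3*x/2)*exp(3*x**2)*exp(3*x**3)*sin(3*x + pi/4)*sin(x**2 + x/4 + 3) - 2*exp(3*x/4)*exp(3*x**3/2) + exp(3*x/2)*exp(3*x**2)*exp(3*x**3)*sin(3*x + pi/4)*sin(x**2 + x/4 + 3) - 12*exp(3*x/2)*exp(3*x**2)*exp(3*x**3)*cos(3*x + pi/4)*cos(x**2 + x/4 + 3))*exp(-3*x/2)*exp(-3*x**2)*exp(-3*x**3)/4 != 0.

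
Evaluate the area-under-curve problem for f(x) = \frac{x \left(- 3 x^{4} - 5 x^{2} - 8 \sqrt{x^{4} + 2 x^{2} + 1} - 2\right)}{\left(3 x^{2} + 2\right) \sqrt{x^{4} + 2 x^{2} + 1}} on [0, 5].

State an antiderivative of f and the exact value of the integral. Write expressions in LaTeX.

Antiderivative: F(x) = - \frac{\sqrt{x^{4} + 2 x^{2} + 1}}{2} - \frac{4 \log{\left(x^{2} + \frac{2}{3} \right)}}{3}; value = - \frac{25}{2} - \frac{4 \log{\left(\frac{77}{3} \right)}}{3} + \frac{4 \log{\left(\frac{2}{3} \right)}}{3}

For F(x) to be correct the identity F'(x) - f(x) = 0 must hold.
F(x) = - \frac{\sqrt{x^{4} + 2 x^{2} + 1}}{2} - \frac{4 \log{\left(x^{2} + \frac{2}{3} \right)}}{3} is an antiderivative of f.
Check: d/dx[- \frac{\sqrt{x^{4} + 2 x^{2} + 1}}{2} - \frac{4 \log{\left(x^{2} + \frac{2}{3} \right)}}{3}] = \frac{- 3 x^{5} - 5 x^{3} - 8 x \sqrt{x^{4} + 2 x^{2} + 1} - 2 x}{3 x^{2} \sqrt{x^{4} + 2 x^{2} + 1} + 2 \sqrt{x^{4} + 2 x^{2} + 1}}, which equals f(x).
F(5) = -13 - \frac{4 \log{\left(\frac{77}{3} \right)}}{3}; F(0) = - \frac{1}{2} - \frac{4 \log{\left(\frac{2}{3} \right)}}{3}.
Integral = F(5) - F(0) = - \frac{25}{2} - \frac{4 \log{\left(\frac{77}{3} \right)}}{3} + \frac{4 \log{\left(\frac{2}{3} \right)}}{3}.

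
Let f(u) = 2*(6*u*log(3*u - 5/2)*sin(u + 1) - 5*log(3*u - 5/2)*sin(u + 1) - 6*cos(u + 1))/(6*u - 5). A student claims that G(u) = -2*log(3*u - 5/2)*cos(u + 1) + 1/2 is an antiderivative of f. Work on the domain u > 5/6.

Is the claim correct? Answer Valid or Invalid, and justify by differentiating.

Valid: G'(u) = f(u).

d/du[G] = (12*u*log(3*u - 5/2)*sin(u + 1) - 10*log(3*u - 5/2)*sin(u + 1) - 12*cos(u + 1))/(6*u - 5)
This equals f(u) exactly, so the claim holds.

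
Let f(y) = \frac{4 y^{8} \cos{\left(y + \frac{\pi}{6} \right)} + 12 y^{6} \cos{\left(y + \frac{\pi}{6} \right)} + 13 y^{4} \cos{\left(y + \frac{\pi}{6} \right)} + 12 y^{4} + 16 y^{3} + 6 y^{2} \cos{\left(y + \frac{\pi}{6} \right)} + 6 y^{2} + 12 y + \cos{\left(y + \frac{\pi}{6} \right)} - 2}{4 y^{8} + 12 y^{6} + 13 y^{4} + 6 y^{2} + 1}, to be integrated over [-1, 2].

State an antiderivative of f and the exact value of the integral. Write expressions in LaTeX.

For F(y) to be correct the identity F'(y) - f(y) = 0 must hold.
F(y) = - \frac{2 y}{2 y^{4} + 3 y^{2} + 1} + \sin{\left(y + \frac{\pi}{6} \right)} - \frac{2}{2 y^{4} + 3 y^{2} + 1} is an antiderivative of f.
Check: d/dy[- \frac{2 y}{2 y^{4} + 3 y^{2} + 1} + \sin{\left(y + \frac{\pi}{6} \right)} - \frac{2}{2 y^{4} + 3 y^{2} + 1}] = \frac{4 y^{8} \cos{\left(y + \frac{\pi}{6} \right)} + 12 y^{6} \cos{\left(y + \frac{\pi}{6} \right)} + 13 y^{4} \cos{\left(y + \frac{\pi}{6} \right)} + 12 y^{4} + 16 y^{3} + 6 y^{2} \cos{\left(y + \frac{\pi}{6} \right)} + 6 y^{2} + 12 y + \cos{\left(y + \frac{\pi}{6} \right)} - 2}{4 y^{8} + 12 y^{6} + 13 y^{4} + 6 y^{2} + 1} = f(y).
F(2) = - \frac{2}{15} + \sin{\left(\frac{\pi}{6} + 2 \right)}; F(-1) = \cos{\left(1 + \frac{\pi}{3} \right)}.
Integral = F(2) - F(-1) = - \frac{2}{15} - \cos{\left(1 + \frac{\pi}{3} \right)} + \sin{\left(\frac{\pi}{6} + 2 \right)}.

Antiderivative: F(y) = - \frac{2 y}{2 y^{4} + 3 y^{2} + 1} + \sin{\left(y + \frac{\pi}{6} \right)} - \frac{2}{2 y^{4} + 3 y^{2} + 1}; value = - \frac{2}{15} - \cos{\left(1 + \frac{\pi}{3} \right)} + \sin{\left(\frac{\pi}{6} + 2 \right)}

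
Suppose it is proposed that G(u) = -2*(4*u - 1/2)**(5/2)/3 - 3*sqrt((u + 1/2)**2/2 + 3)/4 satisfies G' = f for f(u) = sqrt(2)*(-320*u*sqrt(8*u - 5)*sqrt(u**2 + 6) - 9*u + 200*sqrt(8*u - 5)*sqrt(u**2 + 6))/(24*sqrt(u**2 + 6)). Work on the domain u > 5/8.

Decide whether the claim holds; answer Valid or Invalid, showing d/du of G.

d/du[G] = sqrt(2)*(-320*u*sqrt(8*u - 1)*sqrt(4*u**2 + 4*u + 25) - 18*u + 40*sqrt(8*u - 1)*sqrt(4*u**2 + 4*u + 25) - 9)/(24*sqrt(4*u**2 + 4*u + 25))
d/du[G] - f(u) = sqrt(2)*(320*u*sqrt(8*u - 5)*sqrt(u**2 + 6)*sqrt(4*u**2 + 4*u + 25) - 320*u*sqrt(8*u - 1)*sqrt(u**2 + 6)*sqrt(4*u**2 + 4*u + 25) - 18*u*sqrt(u**2 + 6) + 9*u*sqrt(4*u**2 + 4*u + 25) - 200*sqrt(8*u - 5)*sqrt(u**2 + 6)*sqrt(4*u**2 + 4*u + 25) + 40*sqrt(8*u - 1)*sqrt(u**2 + 6)*sqrt(4*u**2 + 4*u + 25) - 9*sqrt(u**2 + 6))/(24*sqrt(u**2 + 6)*sqrt(4*u**2 + 4*u + 25)) != 0.

Invalid: d/du[G] - f = sqrt(2)*(320*u*sqrt(8*u - 5)*sqrt(u**2 + 6)*sqrt(4*u**2 + 4*u + 25) - 320*u*sqrt(8*u - 1)*sqrt(u**2 + 6)*sqrt(4*u**2 + 4*u + 25) - 18*u*sqrt(u**2 + 6) + 9*u*sqrt(4*u**2 + 4*u + 25) - 200*sqrt(8*u - 5)*sqrt(u**2 + 6)*sqrt(4*u**2 + 4*u + 25) + 40*sqrt(8*u - 1)*sqrt(u**2 + 6)*sqrt(4*u**2 + 4*u + 25) - 9*sqrt(u**2 + 6))/(24*sqrt(u**2 + 6)*sqrt(4*u**2 + 4*u + 25)), which is not 0.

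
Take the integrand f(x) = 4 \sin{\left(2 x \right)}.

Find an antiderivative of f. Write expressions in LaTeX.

Any candidate F(x) must reproduce f(x) exactly when differentiated.
Check: d/dx[- 2 \cos{\left(2 x \right)}] = 4 \sin{\left(2 x \right)} = f(x).

An antiderivative is F(x) = - 2 \cos{\left(2 x \right)}.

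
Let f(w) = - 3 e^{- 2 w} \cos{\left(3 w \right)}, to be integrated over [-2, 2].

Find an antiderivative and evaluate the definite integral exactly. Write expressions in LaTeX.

Whatever form F(w) takes, F'(w) = f(w) is non-negotiable.
F(w) = - \frac{9 e^{- 2 w} \sin{\left(3 w \right)}}{13} + \frac{6 e^{- 2 w} \cos{\left(3 w \right)}}{13} is an antiderivative of f.
Check: d/dw[- \frac{9 e^{- 2 w} \sin{\left(3 w \right)}}{13} + \frac{6 e^{- 2 w} \cos{\left(3 w \right)}}{13}] = - 3 e^{- 2 w} \cos{\left(3 w \right)} = f(w).
F(2) = - \frac{9 \sin{\left(6 \right)}}{13 e^{4}} + \frac{6 \cos{\left(6 \right)}}{13 e^{4}}; F(-2) = \frac{9 e^{4} \sin{\left(6 \right)}}{13} + \frac{6 e^{4} \cos{\left(6 \right)}}{13}.
Integral = F(2) - F(-2) = - \frac{6 e^{4} \cos{\left(6 \right)}}{13} - \frac{9 \sin{\left(6 \right)}}{13 e^{4}} + \frac{6 \cos{\left(6 \right)}}{13 e^{4}} - \frac{9 e^{4} \sin{\left(6 \right)}}{13}.

Antiderivative: F(w) = - \frac{9 e^{- 2 w} \sin{\left(3 w \right)}}{13} + \frac{6 e^{- 2 w} \cos{\left(3 w \right)}}{13}; value = - \frac{6 e^{4} \cos{\left(6 \right)}}{13} - \frac{9 \sin{\left(6 \right)}}{13 e^{4}} + \frac{6 \cos{\left(6 \right)}}{13 e^{4}} - \frac{9 e^{4} \sin{\left(6 \right)}}{13}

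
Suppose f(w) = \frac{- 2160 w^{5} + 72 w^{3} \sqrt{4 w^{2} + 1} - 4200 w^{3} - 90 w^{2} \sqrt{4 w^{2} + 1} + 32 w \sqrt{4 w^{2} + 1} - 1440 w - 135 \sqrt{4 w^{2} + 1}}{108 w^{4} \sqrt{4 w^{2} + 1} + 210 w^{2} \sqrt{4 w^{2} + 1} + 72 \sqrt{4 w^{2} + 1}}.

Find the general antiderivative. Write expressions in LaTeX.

For F(w) to be correct the identity F'(w) - f(w) = 0 must hold.
Check: d/dw[- 5 \sqrt{4 w^{2} + 1} + \frac{\log{\left(w^{2} + \frac{3}{2} \right)}}{3} - \frac{5 \operatorname{atan}{\left(\frac{3 w}{2} \right)}}{4}] = \frac{- 2160 w^{5} + 72 w^{3} \sqrt{4 w^{2} + 1} - 4200 w^{3} - 90 w^{2} \sqrt{4 w^{2} + 1} + 32 w \sqrt{4 w^{2} + 1} - 1440 w - 135 \sqrt{4 w^{2} + 1}}{108 w^{4} \sqrt{4 w^{2} + 1} + 210 w^{2} \sqrt{4 w^{2} + 1} + 72 \sqrt{4 w^{2} + 1}} = f(w).

F(w) = - 5 \sqrt{4 w^{2} + 1} + \frac{\log{\left(w^{2} + \frac{3}{2} \right)}}{3} - \frac{5 \operatorname{atan}{\left(\frac{3 w}{2} \right)}}{4} + C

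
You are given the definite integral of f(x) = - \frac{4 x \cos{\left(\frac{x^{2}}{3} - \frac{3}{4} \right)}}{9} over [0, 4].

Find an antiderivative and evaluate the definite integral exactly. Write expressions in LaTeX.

Antiderivative: F(x) = - \frac{2 \sin{\left(\frac{x^{2}}{3} - \frac{3}{4} \right)}}{3}; value = - \frac{2 \sin{\left(\frac{3}{4} \right)}}{3} - \frac{2 \sin{\left(\frac{55}{12} \right)}}{3}

The substitution u = \frac{x^{2}}{3} - \frac{3}{4} works: f is exactly (dF/du)*(du/dx) for that inner function.
F(x) = - \frac{2 \sin{\left(\frac{x^{2}}{3} - \frac{3}{4} \right)}}{3} is an antiderivative of f.
Check: d/dx[- \frac{2 \sin{\left(\frac{x^{2}}{3} - \frac{3}{4} \right)}}{3}] = - \frac{4 x \cos{\left(\frac{x^{2}}{3} - \frac{3}{4} \right)}}{9} = f(x).
F(4) = - \frac{2 \sin{\left(\frac{55}{12} \right)}}{3}; F(0) = \frac{2 \sin{\left(\frac{3}{4} \right)}}{3}.
Integral = F(4) - F(0) = - \frac{2 \sin{\left(\frac{3}{4} \right)}}{3} - \frac{2 \sin{\left(\frac{55}{12} \right)}}{3}.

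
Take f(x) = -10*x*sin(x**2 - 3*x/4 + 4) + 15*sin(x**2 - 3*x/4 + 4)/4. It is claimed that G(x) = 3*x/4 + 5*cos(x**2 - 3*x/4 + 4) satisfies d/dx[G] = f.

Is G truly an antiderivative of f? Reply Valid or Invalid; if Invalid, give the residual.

d/dx[G] = -10*x*sin(x**2 - 3*x/4 + 4) + 15*sin(x**2 - 3*x/4 + 4)/4 + 3/4
d/dx[G] - f(x) = 3/4 != 0.

Invalid: d/dx[G] - f = 3/4, which is not 0.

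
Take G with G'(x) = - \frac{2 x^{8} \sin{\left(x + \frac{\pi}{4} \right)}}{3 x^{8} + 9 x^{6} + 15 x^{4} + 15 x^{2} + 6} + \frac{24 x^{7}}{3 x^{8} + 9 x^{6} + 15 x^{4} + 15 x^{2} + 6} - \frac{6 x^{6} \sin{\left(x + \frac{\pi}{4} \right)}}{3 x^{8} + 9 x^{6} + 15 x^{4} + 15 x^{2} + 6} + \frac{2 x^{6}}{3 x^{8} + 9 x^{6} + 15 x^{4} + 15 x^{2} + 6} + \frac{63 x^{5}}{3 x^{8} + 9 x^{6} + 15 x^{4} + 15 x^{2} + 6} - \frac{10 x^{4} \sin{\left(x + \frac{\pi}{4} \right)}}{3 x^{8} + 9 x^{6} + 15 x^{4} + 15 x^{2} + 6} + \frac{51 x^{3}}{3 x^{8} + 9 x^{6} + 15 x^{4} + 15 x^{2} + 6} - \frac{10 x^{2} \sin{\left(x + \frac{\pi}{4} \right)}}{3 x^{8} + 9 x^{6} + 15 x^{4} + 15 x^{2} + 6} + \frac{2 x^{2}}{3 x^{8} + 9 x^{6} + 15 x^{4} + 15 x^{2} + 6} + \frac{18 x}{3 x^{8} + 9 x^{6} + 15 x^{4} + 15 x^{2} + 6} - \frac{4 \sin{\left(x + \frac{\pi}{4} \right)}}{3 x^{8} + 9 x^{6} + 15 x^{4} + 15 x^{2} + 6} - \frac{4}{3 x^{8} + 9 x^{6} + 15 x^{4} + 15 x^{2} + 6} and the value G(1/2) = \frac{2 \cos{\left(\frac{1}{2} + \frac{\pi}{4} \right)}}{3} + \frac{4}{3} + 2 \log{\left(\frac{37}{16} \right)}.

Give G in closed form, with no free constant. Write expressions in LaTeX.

G(x) = \frac{12 x^{2} \log{\left(x^{4} + x^{2} + 2 \right)} + 4 x^{2} \cos{\left(x + \frac{\pi}{4} \right)} + 12 x^{2} - 4 x + 12 \log{\left(x^{4} + x^{2} + 2 \right)} + 4 \cos{\left(x + \frac{\pi}{4} \right)} + 9}{6 \left(x^{2} + 1\right)}

Integrate term by term and add the pieces.
A general antiderivative is \frac{- 2 x - \frac{3}{2}}{3 x^{2} + 3} + 2 \log{\left(x^{4} + x^{2} + 2 \right)} + \frac{2 \cos{\left(x + \frac{\pi}{4} \right)}}{3} + C.
The condition gives C = \frac{2 \cos{\left(\frac{1}{2} + \frac{\pi}{4} \right)}}{3} + \frac{4}{3} + 2 \log{\left(\frac{37}{16} \right)} - (- \frac{2}{3} + \frac{2 \cos{\left(\frac{1}{2} + \frac{\pi}{4} \right)}}{3} + 2 \log{\left(\frac{37}{16} \right)}) = 2.
So G(x) = \frac{12 x^{2} \log{\left(x^{4} + x^{2} + 2 \right)} + 4 x^{2} \cos{\left(x + \frac{\pi}{4} \right)} + 12 x^{2} - 4 x + 12 \log{\left(x^{4} + x^{2} + 2 \right)} + 4 \cos{\left(x + \frac{\pi}{4} \right)} + 9}{6 \left(x^{2} + 1\right)}.
Check: d/dx[\frac{12 x^{2} \log{\left(x^{4} + x^{2} + 2 \right)} + 4 x^{2} \cos{\left(x + \frac{\pi}{4} \right)} + 12 x^{2} - 4 x + 12 \log{\left(x^{4} + x^{2} + 2 \right)} + 4 \cos{\left(x + \frac{\pi}{4} \right)} + 9}{6 \left(x^{2} + 1\right)}] = \frac{- 2 x^{8} \sin{\left(x + \frac{\pi}{4} \right)} + 24 x^{7} - 6 x^{6} \sin{\left(x + \frac{\pi}{4} \right)} + 2 x^{6} + 63 x^{5} - 10 x^{4} \sin{\left(x + \frac{\pi}{4} \right)} + 51 x^{3} - 10 x^{2} \sin{\left(x + \frac{\pi}{4} \right)} + 2 x^{2} + 18 x - 4 \sin{\left(x + \frac{\pi}{4} \right)} - 4}{3 x^{8} + 9 x^{6} + 15 x^{4} + 15 x^{2} + 6}, which equals G'(x).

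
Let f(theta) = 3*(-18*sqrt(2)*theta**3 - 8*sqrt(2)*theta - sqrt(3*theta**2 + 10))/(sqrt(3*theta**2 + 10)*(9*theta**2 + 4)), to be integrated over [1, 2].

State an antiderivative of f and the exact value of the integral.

Since d/dtheta undoes antidifferentiation here, F'(theta) = f(theta) is required of F(theta).
F(theta) = (-4*sqrt(2)*sqrt(3*theta**2 + 10) - atan(3*theta/2))/2 is an antiderivative of f.
Check: d/dtheta[(-4*sqrt(2)*sqrt(3*theta**2 + 10) - atan(3*theta/2))/2] = (-54*sqrt(2)*theta**3 - 24*sqrt(2)*theta - 3*sqrt(3*theta**2 + 10))/(9*theta**2*sqrt(3*theta**2 + 10) + 4*sqrt(3*theta**2 + 10)), which equals f(theta).
F(2) = -4*sqrt(11) - atan(3)/2; F(1) = -2*sqrt(26) - atan(3/2)/2.
Integral = F(2) - F(1) = -4*sqrt(11) - atan(3)/2 + atan(3/2)/2 + 2*sqrt(26).

Antiderivative: F(theta) = (-4*sqrt(2)*sqrt(3*theta**2 + 10) - atan(3*theta/2))/2; value = -4*sqrt(11) - atan(3)/2 + atan(3/2)/2 + 2*sqrt(26)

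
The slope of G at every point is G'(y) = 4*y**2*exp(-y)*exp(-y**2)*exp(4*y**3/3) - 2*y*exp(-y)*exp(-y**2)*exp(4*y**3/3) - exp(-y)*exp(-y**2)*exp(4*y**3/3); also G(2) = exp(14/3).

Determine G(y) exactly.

The substitution u = 4*y**3/3 - y**2 - y works: G'(y) is exactly (dG/du)*(du/dy) for that inner function.
A general antiderivative is exp(4*y**3/3 - y**2 - y) + C.
The condition gives C = exp(14/3) - (exp(14/3)) = 0.
So G(y) = exp(-y)*exp(-y**2)*exp(4*y**3/3).
Check: d/dy[exp(-y)*exp(-y**2)*exp(4*y**3/3)] = (4*y**2*exp(4*y**3/3) - 2*y*exp(4*y**3/3) - exp(4*y**3/3))*exp(-y)*exp(-y**2), which equals G'(y).

G(y) = exp(-y)*exp(-y**2)*exp(4*y**3/3)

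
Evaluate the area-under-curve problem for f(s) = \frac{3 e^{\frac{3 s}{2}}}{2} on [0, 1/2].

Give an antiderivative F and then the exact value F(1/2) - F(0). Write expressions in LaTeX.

Since d/ds undoes antidifferentiation here, F'(s) = f(s) is required of F(s).
F(s) = e^{\frac{3 s}{2}} is an antiderivative of f.
Check: d/ds[e^{\frac{3 s}{2}}] = \frac{3 e^{\frac{3 s}{2}}}{2} = f(s).
F(1/2) = e^{\frac{3}{4}}; F(0) = 1.
Integral = F(1/2) - F(0) = -1 + e^{\frac{3}{4}}.

Antiderivative: F(s) = e^{\frac{3 s}{2}}; value = -1 + e^{\frac{3}{4}}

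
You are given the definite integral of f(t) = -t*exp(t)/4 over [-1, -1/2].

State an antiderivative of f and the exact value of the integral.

Recognize the product-rule pattern: f = u'v + uv' with u = 1/4 - t/4, v = exp(t), so integration by parts undoes it.
F(t) = (1 - t)*exp(t)/4 is an antiderivative of f.
Check: d/dt[(1 - t)*exp(t)/4] = -t*exp(t)/4 = f(t).
F(-1/2) = 3*exp(-1/2)/8; F(-1) = exp(-1)/2.
Integral = F(-1/2) - F(-1) = -exp(-1)/2 + 3*exp(-1/2)/8.

Antiderivative: F(t) = (1 - t)*exp(t)/4; value = -exp(-1)/2 + 3*exp(-1/2)/8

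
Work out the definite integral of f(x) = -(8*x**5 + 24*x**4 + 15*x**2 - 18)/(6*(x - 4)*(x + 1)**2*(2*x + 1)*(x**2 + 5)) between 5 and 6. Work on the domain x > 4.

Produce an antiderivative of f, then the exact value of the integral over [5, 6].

Antiderivative: F(x) = -7279*log(x - 4)/14175 - 104*log(x + 1/2)/567 + 199*log(x + 1)/675 - 25*log(x**2 + 5)/189 - 169*sqrt(5)*atan(sqrt(5)*x/5)/1260 + 13/(180*x + 180); value = -199*log(6)/675 - 25*log(41)/189 - 169*sqrt(5)*atan(6*sqrt(5)/5)/1260 - 7279*log(2)/14175 - 104*log(13/2)/567 - 13/7560 + 104*log(11/2)/567 + 169*sqrt(5)*atan(sqrt(5))/1260 + 25*log(30)/189 + 199*log(7)/675

Factor the denominator (6*(x - 4)*(x + 1)**2*(2*x + 1)*(x**2 + 5)) and decompose: f = -(200*x + 507)/(756*(x**2 + 5)) - 208/(567*(2*x + 1)) + 199/(675*(x + 1)) - 13/(180*(x + 1)**2) - 7279/(14175*(x - 4)); each piece integrates to a log, atan, or power term.
F(x) = -7279*log(x - 4)/14175 - 104*log(x + 1/2)/567 + 199*log(x + 1)/675 - 25*log(x**2 + 5)/189 - 169*sqrt(5)*atan(sqrt(5)*x/5)/1260 + 13/(180*x + 180) is an antiderivative of f.
Check: d/dx[-7279*log(x - 4)/14175 - 104*log(x + 1/2)/567 + 199*log(x + 1)/675 - 25*log(x**2 + 5)/189 - 169*sqrt(5)*atan(sqrt(5)*x/5)/1260 + 13/(180*x + 180)] = (-8*x**5 - 24*x**4 - 15*x**2 + 18)/(12*x**6 - 18*x**5 - 36*x**4 - 180*x**3 - 504*x**2 - 450*x - 120), which equals f(x).
F(6) = -25*log(41)/189 - 169*sqrt(5)*atan(6*sqrt(5)/5)/1260 - 7279*log(2)/14175 - 104*log(13/2)/567 + 13/1260 + 199*log(7)/675; F(5) = -25*log(30)/189 - 169*sqrt(5)*atan(sqrt(5))/1260 - 104*log(11/2)/567 + 13/1080 + 199*log(6)/675.
Integral = F(6) - F(5) = -199*log(6)/675 - 25*log(41)/189 - 169*sqrt(5)*atan(6*sqrt(5)/5)/1260 - 7279*log(2)/14175 - 104*log(13/2)/567 - 13/7560 + 104*log(11/2)/567 + 169*sqrt(5)*atan(sqrt(5))/1260 + 25*log(30)/189 + 199*log(7)/675.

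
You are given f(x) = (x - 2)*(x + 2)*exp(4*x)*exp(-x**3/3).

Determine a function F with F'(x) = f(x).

f matches the chain-rule pattern g'(h)*h' with inner function h(x) = -x**3/3 + 4*x; substituting u = h(x) collapses the integral.
Check: d/dx[-exp(4*x)*exp(-x**3/3)] = (x**2*exp(4*x) - 4*exp(4*x))*exp(-x**3/3), which equals f(x).

An antiderivative is F(x) = -exp(4*x)*exp(-x**3/3).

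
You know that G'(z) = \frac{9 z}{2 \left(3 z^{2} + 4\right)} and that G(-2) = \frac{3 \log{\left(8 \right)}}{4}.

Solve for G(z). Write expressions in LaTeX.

G'(z) matches the chain-rule pattern g'(h)*h' with inner function h(z) = \frac{3 z^{2}}{2} + 2; substituting u = h(z) collapses the integral.
A general antiderivative is \frac{3 \log{\left(\frac{3 z^{2}}{2} + 2 \right)}}{4} + C.
The condition gives C = \frac{3 \log{\left(8 \right)}}{4} - (\frac{3 \log{\left(8 \right)}}{4}) = 0.
So G(z) = \frac{3 \log{\left(\frac{3 z^{2}}{2} + 2 \right)}}{4}.
Check: d/dz[\frac{3 \log{\left(\frac{3 z^{2}}{2} + 2 \right)}}{4}] = \frac{9 z}{6 z^{2} + 8}, which equals G'(z).

G(z) = \frac{3 \log{\left(\frac{3 z^{2}}{2} + 2 \right)}}{4}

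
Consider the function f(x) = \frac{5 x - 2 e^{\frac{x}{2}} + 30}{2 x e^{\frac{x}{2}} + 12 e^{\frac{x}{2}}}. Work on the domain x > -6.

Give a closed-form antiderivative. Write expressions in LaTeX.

An antiderivative is F(x) = \left(- e^{\frac{x}{2}} \log{\left(\frac{x}{2} + 3 \right)} - 5\right) e^{- \frac{x}{2}}.

Recover f(x) by differentiating a candidate F(x); any mismatch rules it out.
Check: d/dx[\left(- e^{\frac{x}{2}} \log{\left(\frac{x}{2} + 3 \right)} - 5\right) e^{- \frac{x}{2}}] = \frac{5 x - 2 e^{\frac{x}{2}} + 30}{2 x e^{\frac{x}{2}} + 12 e^{\frac{x}{2}}} = f(x).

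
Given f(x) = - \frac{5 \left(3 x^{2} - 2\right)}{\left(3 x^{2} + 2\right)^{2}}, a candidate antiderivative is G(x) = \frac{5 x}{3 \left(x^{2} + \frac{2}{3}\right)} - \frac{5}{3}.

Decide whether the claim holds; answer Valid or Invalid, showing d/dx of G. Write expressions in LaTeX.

d/dx[G] = \frac{10 - 15 x^{2}}{9 x^{4} + 12 x^{2} + 4}
This equals f(x) exactly, so the claim holds.

Valid - the claim checks out under differentiation.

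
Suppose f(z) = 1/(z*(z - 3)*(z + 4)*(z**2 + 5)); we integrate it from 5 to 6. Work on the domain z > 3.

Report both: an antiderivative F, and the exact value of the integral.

Antiderivative: F(z) = -(49*log(z) - 10*log(z - 3) - 5*log(z + 4) - 17*log(z**2 + 5) + 2*sqrt(5)*atan(sqrt(5)*z/5))/2940; value = -log(6)/60 - 17*log(30)/2940 - log(9)/588 - log(2)/294 - sqrt(5)*atan(6*sqrt(5)/5)/1470 + sqrt(5)*atan(sqrt(5))/1470 + log(3)/294 + log(10)/588 + 17*log(41)/2940 + log(5)/60

Factor the denominator (z*(z - 3)*(z + 4)*(z**2 + 5)) and decompose: f = (17*z - 5)/(1470*(z**2 + 5)) + 1/(588*(z + 4)) + 1/(294*(z - 3)) - 1/(60*z); each piece integrates to a log, atan, or power term.
F(z) = -(49*log(z) - 10*log(z - 3) - 5*log(z + 4) - 17*log(z**2 + 5) + 2*sqrt(5)*atan(sqrt(5)*z/5))/2940 is an antiderivative of f.
Check: d/dz[-(49*log(z) - 10*log(z - 3) - 5*log(z + 4) - 17*log(z**2 + 5) + 2*sqrt(5)*atan(sqrt(5)*z/5))/2940] = 1/(z**5 + z**4 - 7*z**3 + 5*z**2 - 60*z), which equals f(z).
F(6) = -log(6)/60 - sqrt(5)*atan(6*sqrt(5)/5)/1470 + log(3)/294 + log(10)/588 + 17*log(41)/2940; F(5) = -log(5)/60 - sqrt(5)*atan(sqrt(5))/1470 + log(2)/294 + log(9)/588 + 17*log(30)/2940.
Integral = F(6) - F(5) = -log(6)/60 - 17*log(30)/2940 - log(9)/588 - log(2)/294 - sqrt(5)*atan(6*sqrt(5)/5)/1470 + sqrt(5)*atan(sqrt(5))/1470 + log(3)/294 + log(10)/588 + 17*log(41)/2940 + log(5)/60.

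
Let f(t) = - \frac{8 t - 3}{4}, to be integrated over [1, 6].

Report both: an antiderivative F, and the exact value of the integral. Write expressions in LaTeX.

Antiderivative: F(t) = \frac{- 4 t^{2} + 3 t + 4}{4}; value = - \frac{125}{4}

Since d/dt undoes antidifferentiation here, F'(t) = f(t) is required of F(t).
F(t) = \frac{- 4 t^{2} + 3 t + 4}{4} is an antiderivative of f.
Check: d/dt[\frac{- 4 t^{2} + 3 t + 4}{4}] = \frac{3}{4} - 2 t, which equals f(t).
F(6) = - \frac{61}{2}; F(1) = \frac{3}{4}.
Integral = F(6) - F(1) = - \frac{125}{4}.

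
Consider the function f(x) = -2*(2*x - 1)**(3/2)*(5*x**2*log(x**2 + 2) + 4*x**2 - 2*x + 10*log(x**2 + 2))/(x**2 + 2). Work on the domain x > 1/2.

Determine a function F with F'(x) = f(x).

Recognize the product-rule pattern: f = u'v + uv' with u = -2*(2*x - 1)**(5/2), v = log(x**2 + 2), so integration by parts undoes it.
Check: d/dx[-2*(2*x - 1)**(5/2)*log(x**2 + 2)] = (-20*x**3*sqrt(2*x - 1)*log(x**2 + 2) - 16*x**3*sqrt(2*x - 1) + 10*x**2*sqrt(2*x - 1)*log(x**2 + 2) + 16*x**2*sqrt(2*x - 1) - 40*x*sqrt(2*x - 1)*log(x**2 + 2) - 4*x*sqrt(2*x - 1) + 20*sqrt(2*x - 1)*log(x**2 + 2))/(x**2 + 2), which equals f(x).

An antiderivative is F(x) = -2*(2*x - 1)**(5/2)*log(x**2 + 2).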